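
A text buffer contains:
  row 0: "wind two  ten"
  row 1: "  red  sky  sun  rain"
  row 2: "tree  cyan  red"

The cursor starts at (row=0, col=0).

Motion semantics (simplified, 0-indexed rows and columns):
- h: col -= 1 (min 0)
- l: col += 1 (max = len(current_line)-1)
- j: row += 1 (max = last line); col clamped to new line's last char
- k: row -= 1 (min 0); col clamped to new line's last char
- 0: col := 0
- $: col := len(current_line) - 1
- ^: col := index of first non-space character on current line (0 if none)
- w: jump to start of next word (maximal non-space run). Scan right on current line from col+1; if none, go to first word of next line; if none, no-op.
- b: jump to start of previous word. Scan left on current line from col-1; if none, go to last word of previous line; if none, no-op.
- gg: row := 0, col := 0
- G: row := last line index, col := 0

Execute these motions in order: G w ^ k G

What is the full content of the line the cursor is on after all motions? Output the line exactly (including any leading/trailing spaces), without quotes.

Answer: tree  cyan  red

Derivation:
After 1 (G): row=2 col=0 char='t'
After 2 (w): row=2 col=6 char='c'
After 3 (^): row=2 col=0 char='t'
After 4 (k): row=1 col=0 char='_'
After 5 (G): row=2 col=0 char='t'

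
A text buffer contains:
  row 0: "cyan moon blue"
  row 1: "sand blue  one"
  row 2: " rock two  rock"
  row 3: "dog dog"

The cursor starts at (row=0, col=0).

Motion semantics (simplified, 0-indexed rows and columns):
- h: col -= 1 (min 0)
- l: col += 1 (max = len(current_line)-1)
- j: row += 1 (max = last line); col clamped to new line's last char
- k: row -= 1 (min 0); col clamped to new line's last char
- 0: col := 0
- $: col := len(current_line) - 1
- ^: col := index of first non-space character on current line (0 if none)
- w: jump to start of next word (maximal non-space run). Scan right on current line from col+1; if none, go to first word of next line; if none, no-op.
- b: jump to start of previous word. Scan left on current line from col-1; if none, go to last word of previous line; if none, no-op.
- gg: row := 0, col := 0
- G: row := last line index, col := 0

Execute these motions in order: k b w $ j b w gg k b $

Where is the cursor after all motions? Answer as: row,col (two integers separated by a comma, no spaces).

Answer: 0,13

Derivation:
After 1 (k): row=0 col=0 char='c'
After 2 (b): row=0 col=0 char='c'
After 3 (w): row=0 col=5 char='m'
After 4 ($): row=0 col=13 char='e'
After 5 (j): row=1 col=13 char='e'
After 6 (b): row=1 col=11 char='o'
After 7 (w): row=2 col=1 char='r'
After 8 (gg): row=0 col=0 char='c'
After 9 (k): row=0 col=0 char='c'
After 10 (b): row=0 col=0 char='c'
After 11 ($): row=0 col=13 char='e'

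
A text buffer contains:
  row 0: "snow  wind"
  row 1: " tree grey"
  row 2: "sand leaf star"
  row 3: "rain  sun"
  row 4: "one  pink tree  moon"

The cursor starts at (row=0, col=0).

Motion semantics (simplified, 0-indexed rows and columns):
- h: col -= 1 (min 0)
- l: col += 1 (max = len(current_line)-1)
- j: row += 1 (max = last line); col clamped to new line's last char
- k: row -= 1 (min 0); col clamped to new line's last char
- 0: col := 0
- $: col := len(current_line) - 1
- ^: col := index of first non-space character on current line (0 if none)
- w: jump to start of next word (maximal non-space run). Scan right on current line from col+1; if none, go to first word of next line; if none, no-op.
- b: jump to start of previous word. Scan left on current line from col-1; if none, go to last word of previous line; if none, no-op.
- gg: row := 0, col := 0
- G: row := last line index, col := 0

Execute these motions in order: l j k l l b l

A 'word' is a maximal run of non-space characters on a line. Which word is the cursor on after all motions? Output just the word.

After 1 (l): row=0 col=1 char='n'
After 2 (j): row=1 col=1 char='t'
After 3 (k): row=0 col=1 char='n'
After 4 (l): row=0 col=2 char='o'
After 5 (l): row=0 col=3 char='w'
After 6 (b): row=0 col=0 char='s'
After 7 (l): row=0 col=1 char='n'

Answer: snow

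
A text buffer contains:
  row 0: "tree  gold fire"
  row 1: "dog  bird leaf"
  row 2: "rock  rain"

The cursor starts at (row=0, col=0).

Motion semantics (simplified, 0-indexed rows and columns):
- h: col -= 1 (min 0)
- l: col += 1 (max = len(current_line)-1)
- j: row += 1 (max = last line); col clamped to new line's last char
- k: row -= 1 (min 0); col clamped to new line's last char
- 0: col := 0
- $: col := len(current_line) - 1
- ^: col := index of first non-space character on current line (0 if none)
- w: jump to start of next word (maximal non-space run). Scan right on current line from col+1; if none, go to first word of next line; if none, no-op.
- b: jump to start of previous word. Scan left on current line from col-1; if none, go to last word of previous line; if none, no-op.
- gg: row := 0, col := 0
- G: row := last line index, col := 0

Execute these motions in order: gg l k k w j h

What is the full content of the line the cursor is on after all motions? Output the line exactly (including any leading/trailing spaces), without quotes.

After 1 (gg): row=0 col=0 char='t'
After 2 (l): row=0 col=1 char='r'
After 3 (k): row=0 col=1 char='r'
After 4 (k): row=0 col=1 char='r'
After 5 (w): row=0 col=6 char='g'
After 6 (j): row=1 col=6 char='i'
After 7 (h): row=1 col=5 char='b'

Answer: dog  bird leaf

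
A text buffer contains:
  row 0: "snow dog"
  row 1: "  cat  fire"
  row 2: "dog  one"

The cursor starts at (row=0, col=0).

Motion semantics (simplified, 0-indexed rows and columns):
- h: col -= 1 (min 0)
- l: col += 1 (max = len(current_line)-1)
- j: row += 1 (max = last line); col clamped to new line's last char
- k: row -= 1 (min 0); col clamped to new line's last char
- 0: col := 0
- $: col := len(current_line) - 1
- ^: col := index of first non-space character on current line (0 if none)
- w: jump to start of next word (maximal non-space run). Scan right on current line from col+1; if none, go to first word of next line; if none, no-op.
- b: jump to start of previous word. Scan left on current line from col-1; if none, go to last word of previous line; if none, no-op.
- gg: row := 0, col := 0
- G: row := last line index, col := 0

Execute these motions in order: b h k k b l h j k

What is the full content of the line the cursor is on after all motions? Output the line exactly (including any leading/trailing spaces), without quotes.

Answer: snow dog

Derivation:
After 1 (b): row=0 col=0 char='s'
After 2 (h): row=0 col=0 char='s'
After 3 (k): row=0 col=0 char='s'
After 4 (k): row=0 col=0 char='s'
After 5 (b): row=0 col=0 char='s'
After 6 (l): row=0 col=1 char='n'
After 7 (h): row=0 col=0 char='s'
After 8 (j): row=1 col=0 char='_'
After 9 (k): row=0 col=0 char='s'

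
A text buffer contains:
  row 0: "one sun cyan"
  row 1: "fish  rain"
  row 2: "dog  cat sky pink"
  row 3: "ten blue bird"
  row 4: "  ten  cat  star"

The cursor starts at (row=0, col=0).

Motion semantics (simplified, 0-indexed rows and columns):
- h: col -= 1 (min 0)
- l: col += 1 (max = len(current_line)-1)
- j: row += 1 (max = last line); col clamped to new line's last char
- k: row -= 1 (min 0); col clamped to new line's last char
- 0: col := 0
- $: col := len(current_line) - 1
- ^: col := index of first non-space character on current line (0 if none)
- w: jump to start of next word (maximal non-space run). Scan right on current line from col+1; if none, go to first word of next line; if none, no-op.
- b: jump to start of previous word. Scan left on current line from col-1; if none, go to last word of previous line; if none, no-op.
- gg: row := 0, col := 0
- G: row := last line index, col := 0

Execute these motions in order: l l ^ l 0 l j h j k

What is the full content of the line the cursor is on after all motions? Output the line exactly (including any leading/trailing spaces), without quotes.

Answer: fish  rain

Derivation:
After 1 (l): row=0 col=1 char='n'
After 2 (l): row=0 col=2 char='e'
After 3 (^): row=0 col=0 char='o'
After 4 (l): row=0 col=1 char='n'
After 5 (0): row=0 col=0 char='o'
After 6 (l): row=0 col=1 char='n'
After 7 (j): row=1 col=1 char='i'
After 8 (h): row=1 col=0 char='f'
After 9 (j): row=2 col=0 char='d'
After 10 (k): row=1 col=0 char='f'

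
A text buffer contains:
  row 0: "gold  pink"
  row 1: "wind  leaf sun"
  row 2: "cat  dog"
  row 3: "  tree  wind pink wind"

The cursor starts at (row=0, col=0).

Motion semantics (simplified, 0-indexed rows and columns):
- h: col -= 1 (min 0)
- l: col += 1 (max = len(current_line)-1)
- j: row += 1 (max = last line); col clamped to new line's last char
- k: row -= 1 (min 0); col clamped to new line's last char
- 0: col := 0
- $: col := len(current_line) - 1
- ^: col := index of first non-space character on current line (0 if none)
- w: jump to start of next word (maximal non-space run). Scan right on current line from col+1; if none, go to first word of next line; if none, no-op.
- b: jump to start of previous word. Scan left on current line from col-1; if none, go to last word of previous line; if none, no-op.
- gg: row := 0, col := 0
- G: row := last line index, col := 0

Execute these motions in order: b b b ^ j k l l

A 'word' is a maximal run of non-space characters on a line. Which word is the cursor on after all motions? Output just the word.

After 1 (b): row=0 col=0 char='g'
After 2 (b): row=0 col=0 char='g'
After 3 (b): row=0 col=0 char='g'
After 4 (^): row=0 col=0 char='g'
After 5 (j): row=1 col=0 char='w'
After 6 (k): row=0 col=0 char='g'
After 7 (l): row=0 col=1 char='o'
After 8 (l): row=0 col=2 char='l'

Answer: gold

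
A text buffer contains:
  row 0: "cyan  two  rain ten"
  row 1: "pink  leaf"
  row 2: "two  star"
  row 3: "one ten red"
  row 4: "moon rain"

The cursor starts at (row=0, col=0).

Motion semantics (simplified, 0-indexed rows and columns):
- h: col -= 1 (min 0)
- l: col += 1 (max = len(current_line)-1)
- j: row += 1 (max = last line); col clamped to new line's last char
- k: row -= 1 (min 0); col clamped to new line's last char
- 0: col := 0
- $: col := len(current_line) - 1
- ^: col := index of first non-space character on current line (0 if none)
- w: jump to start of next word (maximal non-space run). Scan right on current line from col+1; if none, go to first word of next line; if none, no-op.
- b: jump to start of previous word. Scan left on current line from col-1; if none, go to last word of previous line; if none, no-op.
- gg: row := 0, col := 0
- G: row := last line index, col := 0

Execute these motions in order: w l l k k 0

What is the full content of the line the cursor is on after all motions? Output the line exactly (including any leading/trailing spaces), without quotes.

After 1 (w): row=0 col=6 char='t'
After 2 (l): row=0 col=7 char='w'
After 3 (l): row=0 col=8 char='o'
After 4 (k): row=0 col=8 char='o'
After 5 (k): row=0 col=8 char='o'
After 6 (0): row=0 col=0 char='c'

Answer: cyan  two  rain ten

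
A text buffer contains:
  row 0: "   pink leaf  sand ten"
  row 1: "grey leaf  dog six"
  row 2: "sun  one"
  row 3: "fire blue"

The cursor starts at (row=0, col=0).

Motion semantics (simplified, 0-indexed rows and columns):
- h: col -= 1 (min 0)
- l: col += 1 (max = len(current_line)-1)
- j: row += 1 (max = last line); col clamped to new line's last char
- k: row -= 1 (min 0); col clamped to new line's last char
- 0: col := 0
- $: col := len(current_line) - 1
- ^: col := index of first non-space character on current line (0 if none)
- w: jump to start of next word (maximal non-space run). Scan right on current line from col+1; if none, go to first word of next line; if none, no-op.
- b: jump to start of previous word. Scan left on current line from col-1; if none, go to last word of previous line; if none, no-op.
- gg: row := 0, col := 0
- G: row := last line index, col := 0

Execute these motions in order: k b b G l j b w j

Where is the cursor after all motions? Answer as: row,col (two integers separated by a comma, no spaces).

After 1 (k): row=0 col=0 char='_'
After 2 (b): row=0 col=0 char='_'
After 3 (b): row=0 col=0 char='_'
After 4 (G): row=3 col=0 char='f'
After 5 (l): row=3 col=1 char='i'
After 6 (j): row=3 col=1 char='i'
After 7 (b): row=3 col=0 char='f'
After 8 (w): row=3 col=5 char='b'
After 9 (j): row=3 col=5 char='b'

Answer: 3,5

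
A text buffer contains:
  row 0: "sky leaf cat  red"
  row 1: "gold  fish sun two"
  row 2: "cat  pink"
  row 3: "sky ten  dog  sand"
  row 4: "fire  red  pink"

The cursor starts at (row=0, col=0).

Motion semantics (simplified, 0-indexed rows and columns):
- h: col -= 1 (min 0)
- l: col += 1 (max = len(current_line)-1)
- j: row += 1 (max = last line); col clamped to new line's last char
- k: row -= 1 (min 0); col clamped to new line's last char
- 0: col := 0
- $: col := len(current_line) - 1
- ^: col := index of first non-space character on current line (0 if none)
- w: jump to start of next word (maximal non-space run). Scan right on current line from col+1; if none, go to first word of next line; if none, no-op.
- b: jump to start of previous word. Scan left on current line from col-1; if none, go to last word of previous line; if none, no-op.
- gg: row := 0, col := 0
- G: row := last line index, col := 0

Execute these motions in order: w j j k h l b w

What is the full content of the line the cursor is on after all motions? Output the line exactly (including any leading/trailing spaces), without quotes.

After 1 (w): row=0 col=4 char='l'
After 2 (j): row=1 col=4 char='_'
After 3 (j): row=2 col=4 char='_'
After 4 (k): row=1 col=4 char='_'
After 5 (h): row=1 col=3 char='d'
After 6 (l): row=1 col=4 char='_'
After 7 (b): row=1 col=0 char='g'
After 8 (w): row=1 col=6 char='f'

Answer: gold  fish sun two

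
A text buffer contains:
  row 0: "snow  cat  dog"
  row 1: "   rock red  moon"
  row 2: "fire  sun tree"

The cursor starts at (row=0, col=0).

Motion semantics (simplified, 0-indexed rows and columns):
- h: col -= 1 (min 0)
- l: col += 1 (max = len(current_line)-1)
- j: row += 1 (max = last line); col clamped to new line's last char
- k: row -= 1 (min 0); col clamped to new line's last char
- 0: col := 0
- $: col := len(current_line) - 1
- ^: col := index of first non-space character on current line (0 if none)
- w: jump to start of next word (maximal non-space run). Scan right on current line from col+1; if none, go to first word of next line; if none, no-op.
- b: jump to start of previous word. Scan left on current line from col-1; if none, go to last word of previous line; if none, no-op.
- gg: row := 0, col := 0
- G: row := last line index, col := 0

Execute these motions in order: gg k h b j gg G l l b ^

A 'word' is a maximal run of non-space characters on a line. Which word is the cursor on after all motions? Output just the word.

Answer: fire

Derivation:
After 1 (gg): row=0 col=0 char='s'
After 2 (k): row=0 col=0 char='s'
After 3 (h): row=0 col=0 char='s'
After 4 (b): row=0 col=0 char='s'
After 5 (j): row=1 col=0 char='_'
After 6 (gg): row=0 col=0 char='s'
After 7 (G): row=2 col=0 char='f'
After 8 (l): row=2 col=1 char='i'
After 9 (l): row=2 col=2 char='r'
After 10 (b): row=2 col=0 char='f'
After 11 (^): row=2 col=0 char='f'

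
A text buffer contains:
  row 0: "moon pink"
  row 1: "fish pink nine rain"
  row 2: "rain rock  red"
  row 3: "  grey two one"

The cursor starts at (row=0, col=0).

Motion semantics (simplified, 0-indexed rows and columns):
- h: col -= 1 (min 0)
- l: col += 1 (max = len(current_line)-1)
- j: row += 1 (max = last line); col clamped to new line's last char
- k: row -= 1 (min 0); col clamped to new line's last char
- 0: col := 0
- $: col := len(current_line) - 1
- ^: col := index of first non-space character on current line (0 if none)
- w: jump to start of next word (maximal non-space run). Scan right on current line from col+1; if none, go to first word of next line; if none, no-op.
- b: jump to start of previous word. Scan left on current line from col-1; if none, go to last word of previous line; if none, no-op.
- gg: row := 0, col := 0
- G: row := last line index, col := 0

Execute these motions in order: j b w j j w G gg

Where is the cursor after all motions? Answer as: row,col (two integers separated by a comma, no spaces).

After 1 (j): row=1 col=0 char='f'
After 2 (b): row=0 col=5 char='p'
After 3 (w): row=1 col=0 char='f'
After 4 (j): row=2 col=0 char='r'
After 5 (j): row=3 col=0 char='_'
After 6 (w): row=3 col=2 char='g'
After 7 (G): row=3 col=0 char='_'
After 8 (gg): row=0 col=0 char='m'

Answer: 0,0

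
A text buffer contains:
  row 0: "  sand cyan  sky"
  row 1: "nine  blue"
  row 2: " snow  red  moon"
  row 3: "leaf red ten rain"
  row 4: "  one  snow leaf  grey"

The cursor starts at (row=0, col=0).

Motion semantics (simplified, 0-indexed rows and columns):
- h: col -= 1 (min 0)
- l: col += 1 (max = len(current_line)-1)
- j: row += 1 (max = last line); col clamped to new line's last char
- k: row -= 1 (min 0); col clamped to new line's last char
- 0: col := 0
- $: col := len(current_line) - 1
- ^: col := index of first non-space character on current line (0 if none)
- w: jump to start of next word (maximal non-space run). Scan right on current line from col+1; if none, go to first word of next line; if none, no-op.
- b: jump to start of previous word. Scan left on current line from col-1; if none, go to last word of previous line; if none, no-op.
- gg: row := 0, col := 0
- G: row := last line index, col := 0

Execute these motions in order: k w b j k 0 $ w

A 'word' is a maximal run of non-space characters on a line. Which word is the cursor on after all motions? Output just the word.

After 1 (k): row=0 col=0 char='_'
After 2 (w): row=0 col=2 char='s'
After 3 (b): row=0 col=2 char='s'
After 4 (j): row=1 col=2 char='n'
After 5 (k): row=0 col=2 char='s'
After 6 (0): row=0 col=0 char='_'
After 7 ($): row=0 col=15 char='y'
After 8 (w): row=1 col=0 char='n'

Answer: nine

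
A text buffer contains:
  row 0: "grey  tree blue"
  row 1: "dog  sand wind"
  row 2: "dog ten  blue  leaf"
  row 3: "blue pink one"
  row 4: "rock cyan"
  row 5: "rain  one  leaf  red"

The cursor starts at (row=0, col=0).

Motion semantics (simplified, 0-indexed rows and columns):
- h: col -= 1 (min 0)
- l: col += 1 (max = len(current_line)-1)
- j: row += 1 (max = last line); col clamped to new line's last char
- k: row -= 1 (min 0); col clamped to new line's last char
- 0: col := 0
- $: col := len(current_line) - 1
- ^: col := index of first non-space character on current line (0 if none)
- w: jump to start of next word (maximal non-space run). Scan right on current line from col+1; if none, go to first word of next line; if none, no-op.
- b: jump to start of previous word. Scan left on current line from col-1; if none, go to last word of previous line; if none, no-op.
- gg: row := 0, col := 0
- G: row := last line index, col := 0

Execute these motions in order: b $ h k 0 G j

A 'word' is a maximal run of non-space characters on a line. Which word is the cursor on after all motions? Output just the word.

Answer: rain

Derivation:
After 1 (b): row=0 col=0 char='g'
After 2 ($): row=0 col=14 char='e'
After 3 (h): row=0 col=13 char='u'
After 4 (k): row=0 col=13 char='u'
After 5 (0): row=0 col=0 char='g'
After 6 (G): row=5 col=0 char='r'
After 7 (j): row=5 col=0 char='r'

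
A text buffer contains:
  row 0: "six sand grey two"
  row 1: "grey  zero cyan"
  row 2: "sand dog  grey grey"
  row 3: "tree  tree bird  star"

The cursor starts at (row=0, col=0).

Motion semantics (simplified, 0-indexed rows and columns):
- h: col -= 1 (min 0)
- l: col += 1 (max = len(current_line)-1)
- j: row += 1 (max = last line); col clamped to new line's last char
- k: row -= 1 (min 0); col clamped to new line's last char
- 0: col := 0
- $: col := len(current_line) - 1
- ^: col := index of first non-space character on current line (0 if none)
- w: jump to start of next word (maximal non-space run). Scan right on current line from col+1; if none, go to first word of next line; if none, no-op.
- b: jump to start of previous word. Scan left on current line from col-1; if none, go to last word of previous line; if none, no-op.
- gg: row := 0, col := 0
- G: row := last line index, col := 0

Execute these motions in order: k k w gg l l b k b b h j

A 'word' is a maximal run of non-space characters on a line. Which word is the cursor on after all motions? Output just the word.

After 1 (k): row=0 col=0 char='s'
After 2 (k): row=0 col=0 char='s'
After 3 (w): row=0 col=4 char='s'
After 4 (gg): row=0 col=0 char='s'
After 5 (l): row=0 col=1 char='i'
After 6 (l): row=0 col=2 char='x'
After 7 (b): row=0 col=0 char='s'
After 8 (k): row=0 col=0 char='s'
After 9 (b): row=0 col=0 char='s'
After 10 (b): row=0 col=0 char='s'
After 11 (h): row=0 col=0 char='s'
After 12 (j): row=1 col=0 char='g'

Answer: grey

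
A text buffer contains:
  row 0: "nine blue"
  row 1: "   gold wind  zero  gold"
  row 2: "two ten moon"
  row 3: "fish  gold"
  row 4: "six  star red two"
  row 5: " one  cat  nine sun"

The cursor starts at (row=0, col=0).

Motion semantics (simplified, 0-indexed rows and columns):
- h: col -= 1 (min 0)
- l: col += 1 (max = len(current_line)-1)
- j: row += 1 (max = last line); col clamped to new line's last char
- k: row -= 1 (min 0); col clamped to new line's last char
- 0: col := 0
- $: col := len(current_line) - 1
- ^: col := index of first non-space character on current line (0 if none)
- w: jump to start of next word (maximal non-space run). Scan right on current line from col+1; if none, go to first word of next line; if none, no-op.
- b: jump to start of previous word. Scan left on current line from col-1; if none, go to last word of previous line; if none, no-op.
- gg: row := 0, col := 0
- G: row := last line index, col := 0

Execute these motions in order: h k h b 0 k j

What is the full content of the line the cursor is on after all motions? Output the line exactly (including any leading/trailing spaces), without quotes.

After 1 (h): row=0 col=0 char='n'
After 2 (k): row=0 col=0 char='n'
After 3 (h): row=0 col=0 char='n'
After 4 (b): row=0 col=0 char='n'
After 5 (0): row=0 col=0 char='n'
After 6 (k): row=0 col=0 char='n'
After 7 (j): row=1 col=0 char='_'

Answer:    gold wind  zero  gold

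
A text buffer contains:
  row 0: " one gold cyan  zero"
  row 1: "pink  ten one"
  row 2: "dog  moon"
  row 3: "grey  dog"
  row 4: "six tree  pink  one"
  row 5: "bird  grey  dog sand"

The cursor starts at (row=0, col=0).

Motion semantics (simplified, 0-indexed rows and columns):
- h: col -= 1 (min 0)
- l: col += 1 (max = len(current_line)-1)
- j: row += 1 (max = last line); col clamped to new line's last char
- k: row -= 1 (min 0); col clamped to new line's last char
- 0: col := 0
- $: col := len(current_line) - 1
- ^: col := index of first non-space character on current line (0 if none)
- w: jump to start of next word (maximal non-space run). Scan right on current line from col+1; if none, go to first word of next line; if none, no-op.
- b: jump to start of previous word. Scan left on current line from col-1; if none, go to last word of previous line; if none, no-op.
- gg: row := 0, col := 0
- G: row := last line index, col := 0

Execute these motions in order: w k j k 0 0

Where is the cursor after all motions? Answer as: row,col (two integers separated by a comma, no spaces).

After 1 (w): row=0 col=1 char='o'
After 2 (k): row=0 col=1 char='o'
After 3 (j): row=1 col=1 char='i'
After 4 (k): row=0 col=1 char='o'
After 5 (0): row=0 col=0 char='_'
After 6 (0): row=0 col=0 char='_'

Answer: 0,0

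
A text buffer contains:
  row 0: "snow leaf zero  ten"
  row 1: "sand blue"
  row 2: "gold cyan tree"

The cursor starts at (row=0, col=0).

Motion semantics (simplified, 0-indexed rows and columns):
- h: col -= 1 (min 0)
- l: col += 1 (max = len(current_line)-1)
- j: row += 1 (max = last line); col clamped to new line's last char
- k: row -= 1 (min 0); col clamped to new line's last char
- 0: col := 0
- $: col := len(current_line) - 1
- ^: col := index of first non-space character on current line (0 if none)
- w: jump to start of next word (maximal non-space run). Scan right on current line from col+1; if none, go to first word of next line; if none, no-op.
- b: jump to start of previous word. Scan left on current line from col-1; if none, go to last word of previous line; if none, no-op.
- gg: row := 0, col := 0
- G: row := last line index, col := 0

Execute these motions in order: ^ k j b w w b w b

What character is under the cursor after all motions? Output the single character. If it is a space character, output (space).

After 1 (^): row=0 col=0 char='s'
After 2 (k): row=0 col=0 char='s'
After 3 (j): row=1 col=0 char='s'
After 4 (b): row=0 col=16 char='t'
After 5 (w): row=1 col=0 char='s'
After 6 (w): row=1 col=5 char='b'
After 7 (b): row=1 col=0 char='s'
After 8 (w): row=1 col=5 char='b'
After 9 (b): row=1 col=0 char='s'

Answer: s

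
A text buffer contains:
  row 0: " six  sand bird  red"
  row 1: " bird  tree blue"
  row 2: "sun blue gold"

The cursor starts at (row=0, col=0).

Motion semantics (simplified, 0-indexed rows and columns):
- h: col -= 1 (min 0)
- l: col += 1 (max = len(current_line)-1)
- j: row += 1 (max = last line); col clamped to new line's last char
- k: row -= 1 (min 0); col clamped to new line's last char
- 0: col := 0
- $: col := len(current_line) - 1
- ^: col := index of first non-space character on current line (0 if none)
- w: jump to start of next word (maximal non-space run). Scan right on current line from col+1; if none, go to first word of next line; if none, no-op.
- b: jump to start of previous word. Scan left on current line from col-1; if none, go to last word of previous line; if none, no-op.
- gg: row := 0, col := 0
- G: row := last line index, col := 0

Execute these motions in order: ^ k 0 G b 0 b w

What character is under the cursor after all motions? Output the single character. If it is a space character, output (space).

After 1 (^): row=0 col=1 char='s'
After 2 (k): row=0 col=1 char='s'
After 3 (0): row=0 col=0 char='_'
After 4 (G): row=2 col=0 char='s'
After 5 (b): row=1 col=12 char='b'
After 6 (0): row=1 col=0 char='_'
After 7 (b): row=0 col=17 char='r'
After 8 (w): row=1 col=1 char='b'

Answer: b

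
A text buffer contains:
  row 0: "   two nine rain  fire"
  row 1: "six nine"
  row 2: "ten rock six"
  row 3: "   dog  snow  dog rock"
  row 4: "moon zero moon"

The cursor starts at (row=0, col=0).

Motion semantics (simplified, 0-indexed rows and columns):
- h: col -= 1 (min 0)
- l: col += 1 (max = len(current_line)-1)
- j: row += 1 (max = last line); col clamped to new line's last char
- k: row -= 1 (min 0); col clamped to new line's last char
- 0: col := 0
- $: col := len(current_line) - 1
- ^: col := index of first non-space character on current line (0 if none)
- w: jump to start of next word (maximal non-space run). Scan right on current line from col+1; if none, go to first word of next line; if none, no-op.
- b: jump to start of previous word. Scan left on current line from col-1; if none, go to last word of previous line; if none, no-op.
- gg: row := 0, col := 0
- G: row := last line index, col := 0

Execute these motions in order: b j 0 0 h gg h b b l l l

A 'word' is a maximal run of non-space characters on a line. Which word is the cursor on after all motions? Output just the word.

Answer: two

Derivation:
After 1 (b): row=0 col=0 char='_'
After 2 (j): row=1 col=0 char='s'
After 3 (0): row=1 col=0 char='s'
After 4 (0): row=1 col=0 char='s'
After 5 (h): row=1 col=0 char='s'
After 6 (gg): row=0 col=0 char='_'
After 7 (h): row=0 col=0 char='_'
After 8 (b): row=0 col=0 char='_'
After 9 (b): row=0 col=0 char='_'
After 10 (l): row=0 col=1 char='_'
After 11 (l): row=0 col=2 char='_'
After 12 (l): row=0 col=3 char='t'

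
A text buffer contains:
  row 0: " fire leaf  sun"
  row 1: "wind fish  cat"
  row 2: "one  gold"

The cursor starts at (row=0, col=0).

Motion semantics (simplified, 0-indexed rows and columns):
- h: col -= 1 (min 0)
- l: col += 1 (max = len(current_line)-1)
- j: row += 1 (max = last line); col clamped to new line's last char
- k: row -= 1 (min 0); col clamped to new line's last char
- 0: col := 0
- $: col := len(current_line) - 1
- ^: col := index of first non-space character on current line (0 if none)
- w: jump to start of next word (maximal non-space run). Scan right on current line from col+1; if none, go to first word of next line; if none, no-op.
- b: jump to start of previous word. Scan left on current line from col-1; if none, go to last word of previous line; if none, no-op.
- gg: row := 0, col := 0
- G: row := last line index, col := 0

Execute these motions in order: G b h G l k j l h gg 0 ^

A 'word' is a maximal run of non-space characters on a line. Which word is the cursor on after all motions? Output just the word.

Answer: fire

Derivation:
After 1 (G): row=2 col=0 char='o'
After 2 (b): row=1 col=11 char='c'
After 3 (h): row=1 col=10 char='_'
After 4 (G): row=2 col=0 char='o'
After 5 (l): row=2 col=1 char='n'
After 6 (k): row=1 col=1 char='i'
After 7 (j): row=2 col=1 char='n'
After 8 (l): row=2 col=2 char='e'
After 9 (h): row=2 col=1 char='n'
After 10 (gg): row=0 col=0 char='_'
After 11 (0): row=0 col=0 char='_'
After 12 (^): row=0 col=1 char='f'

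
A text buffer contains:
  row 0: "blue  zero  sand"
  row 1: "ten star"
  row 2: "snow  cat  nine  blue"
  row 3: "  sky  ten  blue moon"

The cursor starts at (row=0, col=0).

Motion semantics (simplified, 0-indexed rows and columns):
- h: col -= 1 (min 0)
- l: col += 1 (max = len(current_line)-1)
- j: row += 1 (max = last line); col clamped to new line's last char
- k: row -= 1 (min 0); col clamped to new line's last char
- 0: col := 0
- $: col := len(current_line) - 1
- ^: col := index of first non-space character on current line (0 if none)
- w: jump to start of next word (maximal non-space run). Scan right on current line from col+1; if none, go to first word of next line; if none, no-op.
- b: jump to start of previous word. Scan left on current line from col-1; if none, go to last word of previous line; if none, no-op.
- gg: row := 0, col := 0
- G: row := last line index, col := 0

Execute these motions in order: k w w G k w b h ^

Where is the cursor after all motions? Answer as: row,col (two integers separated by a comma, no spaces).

Answer: 2,0

Derivation:
After 1 (k): row=0 col=0 char='b'
After 2 (w): row=0 col=6 char='z'
After 3 (w): row=0 col=12 char='s'
After 4 (G): row=3 col=0 char='_'
After 5 (k): row=2 col=0 char='s'
After 6 (w): row=2 col=6 char='c'
After 7 (b): row=2 col=0 char='s'
After 8 (h): row=2 col=0 char='s'
After 9 (^): row=2 col=0 char='s'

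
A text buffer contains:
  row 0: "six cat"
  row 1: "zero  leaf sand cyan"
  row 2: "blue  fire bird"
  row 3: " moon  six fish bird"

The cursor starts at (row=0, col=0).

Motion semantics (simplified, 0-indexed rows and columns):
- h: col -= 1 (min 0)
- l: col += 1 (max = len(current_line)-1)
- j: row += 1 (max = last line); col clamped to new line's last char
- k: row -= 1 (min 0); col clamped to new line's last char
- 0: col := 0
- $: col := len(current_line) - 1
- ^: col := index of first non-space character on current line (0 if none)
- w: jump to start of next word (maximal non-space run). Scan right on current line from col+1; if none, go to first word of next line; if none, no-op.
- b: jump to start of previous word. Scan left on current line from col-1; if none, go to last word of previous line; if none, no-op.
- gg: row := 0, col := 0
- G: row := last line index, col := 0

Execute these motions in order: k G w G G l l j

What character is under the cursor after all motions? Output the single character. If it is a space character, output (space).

Answer: o

Derivation:
After 1 (k): row=0 col=0 char='s'
After 2 (G): row=3 col=0 char='_'
After 3 (w): row=3 col=1 char='m'
After 4 (G): row=3 col=0 char='_'
After 5 (G): row=3 col=0 char='_'
After 6 (l): row=3 col=1 char='m'
After 7 (l): row=3 col=2 char='o'
After 8 (j): row=3 col=2 char='o'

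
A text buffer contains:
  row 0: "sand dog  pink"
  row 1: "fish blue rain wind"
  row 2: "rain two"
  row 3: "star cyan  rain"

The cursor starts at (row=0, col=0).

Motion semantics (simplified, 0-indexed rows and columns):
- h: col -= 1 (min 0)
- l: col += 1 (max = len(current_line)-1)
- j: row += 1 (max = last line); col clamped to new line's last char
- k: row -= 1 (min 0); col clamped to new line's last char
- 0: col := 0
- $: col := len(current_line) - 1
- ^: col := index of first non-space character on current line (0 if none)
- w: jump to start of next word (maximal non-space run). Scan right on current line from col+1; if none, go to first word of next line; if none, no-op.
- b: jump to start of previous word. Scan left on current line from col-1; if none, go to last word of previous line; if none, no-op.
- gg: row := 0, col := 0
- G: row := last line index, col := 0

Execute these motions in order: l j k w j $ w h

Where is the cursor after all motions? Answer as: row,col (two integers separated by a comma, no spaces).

After 1 (l): row=0 col=1 char='a'
After 2 (j): row=1 col=1 char='i'
After 3 (k): row=0 col=1 char='a'
After 4 (w): row=0 col=5 char='d'
After 5 (j): row=1 col=5 char='b'
After 6 ($): row=1 col=18 char='d'
After 7 (w): row=2 col=0 char='r'
After 8 (h): row=2 col=0 char='r'

Answer: 2,0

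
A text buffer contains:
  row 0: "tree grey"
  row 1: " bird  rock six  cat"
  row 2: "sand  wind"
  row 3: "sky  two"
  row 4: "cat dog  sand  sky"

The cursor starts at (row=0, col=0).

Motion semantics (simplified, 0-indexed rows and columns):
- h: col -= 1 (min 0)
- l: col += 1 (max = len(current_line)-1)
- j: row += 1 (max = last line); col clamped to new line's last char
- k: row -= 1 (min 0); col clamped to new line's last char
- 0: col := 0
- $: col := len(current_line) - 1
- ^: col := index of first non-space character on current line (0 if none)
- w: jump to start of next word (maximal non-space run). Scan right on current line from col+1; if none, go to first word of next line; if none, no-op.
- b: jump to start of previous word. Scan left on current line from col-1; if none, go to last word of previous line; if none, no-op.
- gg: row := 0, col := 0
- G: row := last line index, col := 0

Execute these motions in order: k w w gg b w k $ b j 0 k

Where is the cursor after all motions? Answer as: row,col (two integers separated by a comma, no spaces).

Answer: 0,0

Derivation:
After 1 (k): row=0 col=0 char='t'
After 2 (w): row=0 col=5 char='g'
After 3 (w): row=1 col=1 char='b'
After 4 (gg): row=0 col=0 char='t'
After 5 (b): row=0 col=0 char='t'
After 6 (w): row=0 col=5 char='g'
After 7 (k): row=0 col=5 char='g'
After 8 ($): row=0 col=8 char='y'
After 9 (b): row=0 col=5 char='g'
After 10 (j): row=1 col=5 char='_'
After 11 (0): row=1 col=0 char='_'
After 12 (k): row=0 col=0 char='t'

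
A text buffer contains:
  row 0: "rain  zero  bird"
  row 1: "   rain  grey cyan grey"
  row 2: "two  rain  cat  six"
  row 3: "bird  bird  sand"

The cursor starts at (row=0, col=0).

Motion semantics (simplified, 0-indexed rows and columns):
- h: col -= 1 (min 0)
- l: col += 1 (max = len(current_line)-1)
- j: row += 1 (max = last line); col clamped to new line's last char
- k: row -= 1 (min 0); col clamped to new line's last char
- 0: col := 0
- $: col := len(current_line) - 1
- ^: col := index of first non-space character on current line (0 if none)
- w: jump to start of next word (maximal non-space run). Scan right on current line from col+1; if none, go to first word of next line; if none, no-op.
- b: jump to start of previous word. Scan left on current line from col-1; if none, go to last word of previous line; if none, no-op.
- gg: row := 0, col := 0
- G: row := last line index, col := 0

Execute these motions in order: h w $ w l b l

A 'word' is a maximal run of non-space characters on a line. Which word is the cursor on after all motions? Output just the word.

Answer: rain

Derivation:
After 1 (h): row=0 col=0 char='r'
After 2 (w): row=0 col=6 char='z'
After 3 ($): row=0 col=15 char='d'
After 4 (w): row=1 col=3 char='r'
After 5 (l): row=1 col=4 char='a'
After 6 (b): row=1 col=3 char='r'
After 7 (l): row=1 col=4 char='a'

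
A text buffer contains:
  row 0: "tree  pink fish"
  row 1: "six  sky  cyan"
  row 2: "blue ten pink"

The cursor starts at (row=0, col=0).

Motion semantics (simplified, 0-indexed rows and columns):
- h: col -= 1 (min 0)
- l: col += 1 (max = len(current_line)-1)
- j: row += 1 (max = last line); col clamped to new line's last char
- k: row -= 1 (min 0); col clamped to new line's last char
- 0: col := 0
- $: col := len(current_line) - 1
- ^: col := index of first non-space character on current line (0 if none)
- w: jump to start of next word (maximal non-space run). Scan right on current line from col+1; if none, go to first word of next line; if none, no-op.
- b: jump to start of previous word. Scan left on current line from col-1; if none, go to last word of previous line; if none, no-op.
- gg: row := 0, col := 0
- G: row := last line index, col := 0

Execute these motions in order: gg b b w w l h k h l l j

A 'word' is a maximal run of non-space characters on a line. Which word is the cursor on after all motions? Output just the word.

Answer: cyan

Derivation:
After 1 (gg): row=0 col=0 char='t'
After 2 (b): row=0 col=0 char='t'
After 3 (b): row=0 col=0 char='t'
After 4 (w): row=0 col=6 char='p'
After 5 (w): row=0 col=11 char='f'
After 6 (l): row=0 col=12 char='i'
After 7 (h): row=0 col=11 char='f'
After 8 (k): row=0 col=11 char='f'
After 9 (h): row=0 col=10 char='_'
After 10 (l): row=0 col=11 char='f'
After 11 (l): row=0 col=12 char='i'
After 12 (j): row=1 col=12 char='a'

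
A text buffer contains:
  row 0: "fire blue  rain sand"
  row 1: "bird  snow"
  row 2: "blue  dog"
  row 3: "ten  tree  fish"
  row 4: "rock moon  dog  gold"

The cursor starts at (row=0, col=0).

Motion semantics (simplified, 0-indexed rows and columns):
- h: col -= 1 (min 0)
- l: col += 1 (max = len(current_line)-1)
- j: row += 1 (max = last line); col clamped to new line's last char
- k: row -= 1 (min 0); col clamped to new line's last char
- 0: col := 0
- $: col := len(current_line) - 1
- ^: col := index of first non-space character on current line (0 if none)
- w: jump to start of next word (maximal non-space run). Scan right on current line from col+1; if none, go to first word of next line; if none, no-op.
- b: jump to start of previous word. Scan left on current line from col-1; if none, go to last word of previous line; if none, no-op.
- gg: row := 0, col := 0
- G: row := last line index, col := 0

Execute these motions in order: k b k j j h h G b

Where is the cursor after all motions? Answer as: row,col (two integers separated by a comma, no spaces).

Answer: 3,11

Derivation:
After 1 (k): row=0 col=0 char='f'
After 2 (b): row=0 col=0 char='f'
After 3 (k): row=0 col=0 char='f'
After 4 (j): row=1 col=0 char='b'
After 5 (j): row=2 col=0 char='b'
After 6 (h): row=2 col=0 char='b'
After 7 (h): row=2 col=0 char='b'
After 8 (G): row=4 col=0 char='r'
After 9 (b): row=3 col=11 char='f'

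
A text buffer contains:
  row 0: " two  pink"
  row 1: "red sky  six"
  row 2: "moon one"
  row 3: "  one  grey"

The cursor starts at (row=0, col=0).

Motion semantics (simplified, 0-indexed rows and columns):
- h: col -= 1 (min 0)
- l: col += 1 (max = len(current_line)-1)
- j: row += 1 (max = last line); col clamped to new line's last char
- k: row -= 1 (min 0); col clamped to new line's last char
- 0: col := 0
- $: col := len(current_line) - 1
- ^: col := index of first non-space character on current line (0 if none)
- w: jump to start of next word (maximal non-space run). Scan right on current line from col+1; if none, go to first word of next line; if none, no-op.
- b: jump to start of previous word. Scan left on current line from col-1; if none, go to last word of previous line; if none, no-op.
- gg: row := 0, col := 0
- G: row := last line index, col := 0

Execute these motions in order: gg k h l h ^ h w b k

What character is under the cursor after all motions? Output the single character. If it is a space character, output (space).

After 1 (gg): row=0 col=0 char='_'
After 2 (k): row=0 col=0 char='_'
After 3 (h): row=0 col=0 char='_'
After 4 (l): row=0 col=1 char='t'
After 5 (h): row=0 col=0 char='_'
After 6 (^): row=0 col=1 char='t'
After 7 (h): row=0 col=0 char='_'
After 8 (w): row=0 col=1 char='t'
After 9 (b): row=0 col=1 char='t'
After 10 (k): row=0 col=1 char='t'

Answer: t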